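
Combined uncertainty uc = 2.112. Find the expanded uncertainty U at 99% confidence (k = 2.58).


U = k * uc
U = 2.58 * 2.112
U = 5.4490

5.4490


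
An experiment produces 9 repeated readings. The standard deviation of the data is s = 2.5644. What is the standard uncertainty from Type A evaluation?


u_A = s / sqrt(n)
u_A = 2.5644 / sqrt(9)
u_A = 2.5644 / 3
u_A = 0.8548

0.8548


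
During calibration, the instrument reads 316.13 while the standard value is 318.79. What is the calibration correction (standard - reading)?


Correction = standard - reading
= 318.79 - 316.13
= 2.6600

2.6600


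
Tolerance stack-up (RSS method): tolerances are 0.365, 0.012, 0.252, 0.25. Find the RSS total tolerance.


RSS = sqrt(0.365^2 + 0.012^2 + 0.252^2 + 0.25^2)
= sqrt(0.259373)
= 0.5093

0.5093


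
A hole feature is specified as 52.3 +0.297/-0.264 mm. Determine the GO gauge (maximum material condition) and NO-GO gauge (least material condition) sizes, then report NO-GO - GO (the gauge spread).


GO = nominal - lower_tol (smallest hole = maximum material condition)
GO = 52.3 - 0.264 = 52.036
NO-GO = nominal + upper_tol (largest hole = least material condition)
NO-GO = 52.3 + 0.297 = 52.597
spread = NO-GO - GO = 52.597 - 52.036 = 0.5610

0.5610


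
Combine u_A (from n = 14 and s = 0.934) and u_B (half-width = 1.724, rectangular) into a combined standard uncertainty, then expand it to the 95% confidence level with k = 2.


u_A = s / sqrt(n) = 0.934 / sqrt(14) = 0.249622
u_B = half_width / sqrt(3) = 1.724 / sqrt(3) = 0.99535186
uc = sqrt(u_A^2 + u_B^2) = sqrt(0.249622^2 + 0.99535186^2) = 1.0261757
U = k * uc = 2 * 1.0261757
U = 2.0524

2.0524


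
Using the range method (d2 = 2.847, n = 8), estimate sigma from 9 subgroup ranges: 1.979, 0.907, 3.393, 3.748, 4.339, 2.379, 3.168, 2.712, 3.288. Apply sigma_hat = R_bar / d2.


R_bar = (1.979 + 0.907 + 3.393 + 3.748 + 4.339 + 2.379 + 3.168 + 2.712 + 3.288) / 9
R_bar = 25.913 / 9 = 2.8792222
sigma_hat = R_bar / d2 = 2.8792222 / 2.847 = 1.0113

1.0113


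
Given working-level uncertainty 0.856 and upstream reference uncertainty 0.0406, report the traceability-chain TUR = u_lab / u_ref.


TUR = u_lab / u_ref
= 0.856 / 0.0406
= 21.0837

21.0837


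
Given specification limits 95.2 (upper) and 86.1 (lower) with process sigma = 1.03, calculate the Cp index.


Cp = (USL - LSL) / (6 * sigma)
= (95.2 - 86.1) / (6 * 1.03)
= 9.1000 / 6.1800
= 1.4725

1.4725


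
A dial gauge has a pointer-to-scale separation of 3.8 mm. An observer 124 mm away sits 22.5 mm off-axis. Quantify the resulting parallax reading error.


error = h * offset / d
= 3.8 * 22.5 / 124
= 0.6895

0.6895


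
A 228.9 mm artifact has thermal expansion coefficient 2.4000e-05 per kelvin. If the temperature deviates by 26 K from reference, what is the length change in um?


dL = L * alpha * dT
= 228.9 * 2.4000e-05 * 26
= 0.1428336 mm
dL_um = 0.1428336 * 1000 = 142.8336 um

142.8336


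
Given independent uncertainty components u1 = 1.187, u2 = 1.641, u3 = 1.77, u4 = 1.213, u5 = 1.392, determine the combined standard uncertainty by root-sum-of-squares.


uc = sqrt(1.187^2 + 1.641^2 + 1.77^2 + 1.213^2 + 1.392^2)
uc = sqrt(10.643783)
uc = 3.2625

3.2625


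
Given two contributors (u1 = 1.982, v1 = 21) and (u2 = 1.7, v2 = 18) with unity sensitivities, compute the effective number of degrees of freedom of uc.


uc = sqrt(u1^2 + u2^2) = sqrt(1.982^2 + 1.7^2) = 2.6111921
v_eff = uc^4 / (u1^4/v1 + u2^4/v2)
= 2.6111921^4 / (1.982^4/21 + 1.7^4/18)
= 46.489545 / 1.1988498
v_eff = 38.7785

38.7785


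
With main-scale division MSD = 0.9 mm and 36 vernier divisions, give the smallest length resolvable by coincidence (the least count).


LC = MSD / n_div
= 0.9 / 36
= 0.0250

0.0250


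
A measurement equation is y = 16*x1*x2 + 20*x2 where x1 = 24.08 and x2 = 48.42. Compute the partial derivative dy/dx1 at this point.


y = 16*x1*x2 + 20*x2
dy/dx1 = 16*x2
Evaluate at x2 = 48.42: c1 = 16 * 48.42
c1 = 774.7200

774.7200


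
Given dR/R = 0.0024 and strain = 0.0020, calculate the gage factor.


GF = (dR/R) / epsilon
= 0.0024 / 0.0020
= 1.2000

1.2000


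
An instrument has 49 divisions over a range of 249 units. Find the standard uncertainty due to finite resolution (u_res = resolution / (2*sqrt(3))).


resolution = range / divisions
resolution = 249 / 49 = 5.0816327
u_res = resolution / (2*sqrt(3))
u_res = 5.0816327 / 3.4641016
u_res = 1.4669

1.4669


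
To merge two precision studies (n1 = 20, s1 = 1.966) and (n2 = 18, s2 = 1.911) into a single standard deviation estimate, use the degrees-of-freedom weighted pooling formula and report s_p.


s_p = sqrt(((n1-1)*s1^2 + (n2-1)*s2^2) / (n1+n2-2))
numerator = (20-1)*1.966^2 + (18-1)*1.911^2 = 73.437964 + 62.082657 = 135.52062
denominator = 20 + 18 - 2 = 36
s_p^2 = 135.52062 / 36 = 3.7644617
s_p = sqrt(3.7644617) = 1.9402

1.9402


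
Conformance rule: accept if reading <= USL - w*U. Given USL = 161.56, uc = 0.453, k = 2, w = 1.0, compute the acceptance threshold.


U = k * uc = 2 * 0.453 = 0.906
guard band g = w * U = 1.0 * 0.906 = 0.906
AL = USL - g = 161.56 - 0.906
AL = 160.6540

160.6540


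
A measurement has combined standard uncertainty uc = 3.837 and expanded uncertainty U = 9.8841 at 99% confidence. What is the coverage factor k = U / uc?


k = U / uc
k = 9.8841 / 3.837
k = 2.576

2.576


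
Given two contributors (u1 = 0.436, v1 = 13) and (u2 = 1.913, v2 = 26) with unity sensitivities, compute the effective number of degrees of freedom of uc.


uc = sqrt(u1^2 + u2^2) = sqrt(0.436^2 + 1.913^2) = 1.9620563
v_eff = uc^4 / (u1^4/v1 + u2^4/v2)
= 1.9620563^4 / (0.436^4/13 + 1.913^4/26)
= 14.81992 / 0.51787378
v_eff = 28.6169

28.6169


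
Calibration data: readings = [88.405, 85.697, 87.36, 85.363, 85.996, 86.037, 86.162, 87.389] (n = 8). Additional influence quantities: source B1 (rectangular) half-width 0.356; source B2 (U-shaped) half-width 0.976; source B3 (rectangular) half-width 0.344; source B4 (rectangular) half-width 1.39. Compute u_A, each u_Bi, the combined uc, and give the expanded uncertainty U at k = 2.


mean = (88.405 + 85.697 + 87.36 + 85.363 + 85.996 + 86.037 + 86.162 + 87.389) / 8 = 86.551125
s = sqrt(sum((x - mean)^2)/(n-1)) = 1.0459611
u_A = s / sqrt(n) = 1.0459611 / sqrt(8) = 0.36980309
u_B1 = 0.356 / sqrt(3) = 0.2055367
u_B2 = 0.976 / sqrt(2) = 0.69013622
u_B3 = 0.344 / sqrt(3) = 0.19860849
u_B4 = 1.39 / sqrt(3) = 0.80251687
uc = sqrt(0.36980309^2 + 0.2055367^2 + 0.69013622^2 + 0.19860849^2 + 0.80251687^2) = 1.1570507
U = k * uc = 2 * 1.1570507
U = 2.3141

2.3141


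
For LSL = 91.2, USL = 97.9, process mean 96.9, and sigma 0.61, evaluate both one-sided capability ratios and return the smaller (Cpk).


Cpu = (USL - mean) / (3*sigma) = (97.9 - 96.9) / (3*0.61) = 0.5464
Cpl = (mean - LSL) / (3*sigma) = (96.9 - 91.2) / (3*0.61) = 3.1148
Cpk = min(Cpu, Cpl) = 0.5464

0.5464


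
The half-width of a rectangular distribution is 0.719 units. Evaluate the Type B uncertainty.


u_B = half_width / sqrt(3)
u_B = 0.719 / 1.7320508
u_B = 0.4151

0.4151


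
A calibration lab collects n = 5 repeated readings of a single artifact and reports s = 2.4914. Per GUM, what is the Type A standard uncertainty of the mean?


u_A = s / sqrt(n)
u_A = 2.4914 / sqrt(5)
u_A = 2.4914 / 2.236068
u_A = 1.1142

1.1142


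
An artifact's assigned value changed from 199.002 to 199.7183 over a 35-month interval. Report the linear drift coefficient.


rate = (v2 - v1) / months
= (199.7183 - 199.002) / 35
= 0.7163 / 35
= 0.0205

0.0205


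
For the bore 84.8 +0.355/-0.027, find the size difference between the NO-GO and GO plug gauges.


GO = nominal - lower_tol (smallest hole = maximum material condition)
GO = 84.8 - 0.027 = 84.773
NO-GO = nominal + upper_tol (largest hole = least material condition)
NO-GO = 84.8 + 0.355 = 85.155
spread = NO-GO - GO = 85.155 - 84.773 = 0.3820

0.3820


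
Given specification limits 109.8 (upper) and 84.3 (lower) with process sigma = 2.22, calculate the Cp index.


Cp = (USL - LSL) / (6 * sigma)
= (109.8 - 84.3) / (6 * 2.22)
= 25.5000 / 13.3200
= 1.9144

1.9144


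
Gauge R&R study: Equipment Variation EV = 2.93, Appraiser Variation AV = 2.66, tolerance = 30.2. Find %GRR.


GRR = sqrt(EV^2 + AV^2) = sqrt(2.93^2 + 2.66^2) = 3.957335
%GRR = GRR / tol * 100 = 3.957335 / 30.2 * 100
%GRR = 13.1038

13.1038


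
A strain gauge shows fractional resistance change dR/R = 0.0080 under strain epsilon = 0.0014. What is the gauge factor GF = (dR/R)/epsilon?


GF = (dR/R) / epsilon
= 0.0080 / 0.0014
= 5.7143

5.7143


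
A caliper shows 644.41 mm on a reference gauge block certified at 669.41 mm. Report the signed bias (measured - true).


Systematic error = measured - true
= 644.41 - 669.41
= -25.0000

-25.0000


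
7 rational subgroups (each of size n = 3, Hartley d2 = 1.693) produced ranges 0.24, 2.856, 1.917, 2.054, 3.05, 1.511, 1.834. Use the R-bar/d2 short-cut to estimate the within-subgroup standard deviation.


R_bar = (0.24 + 2.856 + 1.917 + 2.054 + 3.05 + 1.511 + 1.834) / 7
R_bar = 13.462 / 7 = 1.9231429
sigma_hat = R_bar / d2 = 1.9231429 / 1.693 = 1.1359

1.1359


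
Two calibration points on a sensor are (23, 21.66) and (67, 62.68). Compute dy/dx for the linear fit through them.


slope = (y2 - y1) / (x2 - x1)
= (62.68 - 21.66) / (67 - 23)
= 41.0200 / 44
= 0.9323

0.9323


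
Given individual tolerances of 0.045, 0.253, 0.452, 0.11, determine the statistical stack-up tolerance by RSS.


RSS = sqrt(0.045^2 + 0.253^2 + 0.452^2 + 0.11^2)
= sqrt(0.282438)
= 0.5314

0.5314


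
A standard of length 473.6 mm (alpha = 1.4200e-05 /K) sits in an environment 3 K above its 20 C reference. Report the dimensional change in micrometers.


dL = L * alpha * dT
= 473.6 * 1.4200e-05 * 3
= 0.0201754 mm
dL_um = 0.0201754 * 1000 = 20.1754 um

20.1754


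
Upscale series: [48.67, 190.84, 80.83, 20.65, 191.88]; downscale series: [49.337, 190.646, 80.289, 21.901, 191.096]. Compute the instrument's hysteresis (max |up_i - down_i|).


|48.67 - 49.337| = 0.6670
|190.84 - 190.646| = 0.1940
|80.83 - 80.289| = 0.5410
|20.65 - 21.901| = 1.2510
|191.88 - 191.096| = 0.7840
hysteresis = max(diffs) = 1.2510

1.2510


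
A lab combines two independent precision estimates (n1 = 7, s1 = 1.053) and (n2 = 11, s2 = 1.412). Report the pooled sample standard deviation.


s_p = sqrt(((n1-1)*s1^2 + (n2-1)*s2^2) / (n1+n2-2))
numerator = (7-1)*1.053^2 + (11-1)*1.412^2 = 6.652854 + 19.93744 = 26.590294
denominator = 7 + 11 - 2 = 16
s_p^2 = 26.590294 / 16 = 1.6618934
s_p = sqrt(1.6618934) = 1.2891

1.2891


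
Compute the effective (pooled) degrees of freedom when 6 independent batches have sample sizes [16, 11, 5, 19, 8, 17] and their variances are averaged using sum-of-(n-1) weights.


nu = sum_i (n_i - 1)
nu = ((16 - 1) + (11 - 1) + (5 - 1) + (19 - 1) + (8 - 1) + (17 - 1))
nu = 15 + 10 + 4 + 18 + 7 + 16
nu = 70

70


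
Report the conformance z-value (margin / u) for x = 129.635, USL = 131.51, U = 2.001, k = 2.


u = U / k = 2.001 / 2 = 1.0005
margin = |USL - x| = |131.51 - 129.635| = 1.875
z = margin / u = 1.875 / 1.0005
z = 1.8741

1.8741


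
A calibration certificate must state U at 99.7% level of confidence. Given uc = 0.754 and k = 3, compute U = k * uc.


U = k * uc
U = 3 * 0.754
U = 2.2620

2.2620


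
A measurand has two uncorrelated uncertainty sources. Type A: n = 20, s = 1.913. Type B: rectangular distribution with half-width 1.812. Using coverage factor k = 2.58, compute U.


u_A = s / sqrt(n) = 1.913 / sqrt(20) = 0.4277598
u_B = half_width / sqrt(3) = 1.812 / sqrt(3) = 1.0461587
uc = sqrt(u_A^2 + u_B^2) = sqrt(0.4277598^2 + 1.0461587^2) = 1.1302329
U = k * uc = 2.58 * 1.1302329
U = 2.9160

2.9160


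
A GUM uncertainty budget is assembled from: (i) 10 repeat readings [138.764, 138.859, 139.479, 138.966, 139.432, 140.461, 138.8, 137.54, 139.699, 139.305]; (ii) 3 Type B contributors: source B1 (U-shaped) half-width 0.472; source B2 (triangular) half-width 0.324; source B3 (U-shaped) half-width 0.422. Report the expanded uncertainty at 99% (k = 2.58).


mean = (138.764 + 138.859 + 139.479 + 138.966 + 139.432 + 140.461 + 138.8 + 137.54 + 139.699 + 139.305) / 10 = 139.1305
s = sqrt(sum((x - mean)^2)/(n-1)) = 0.76086519
u_A = s / sqrt(n) = 0.76086519 / sqrt(10) = 0.2406067
u_B1 = 0.472 / sqrt(2) = 0.3337544
u_B2 = 0.324 / sqrt(6) = 0.13227245
u_B3 = 0.422 / sqrt(2) = 0.29839906
uc = sqrt(0.2406067^2 + 0.3337544^2 + 0.13227245^2 + 0.29839906^2) = 0.52518719
U = k * uc = 2.58 * 0.52518719
U = 1.3550

1.3550


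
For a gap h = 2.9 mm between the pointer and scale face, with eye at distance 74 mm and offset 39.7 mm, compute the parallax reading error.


error = h * offset / d
= 2.9 * 39.7 / 74
= 1.5558

1.5558


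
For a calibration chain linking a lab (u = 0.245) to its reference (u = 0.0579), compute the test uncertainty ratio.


TUR = u_lab / u_ref
= 0.245 / 0.0579
= 4.2314

4.2314


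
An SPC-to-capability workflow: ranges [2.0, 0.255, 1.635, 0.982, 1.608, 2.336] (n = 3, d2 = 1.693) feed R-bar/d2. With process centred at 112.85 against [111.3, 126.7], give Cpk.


R_bar = (2.0 + 0.255 + 1.635 + 0.982 + 1.608 + 2.336) / 6 = 1.4693333
sigma = R_bar / d2 = 1.4693333 / 1.693 = 0.86788736
Cp = (USL - LSL)/(6*sigma) = (126.7 - 111.3)/(6*0.86788736) = 2.9574
Cpu = (126.7 - 112.85)/(3*0.86788736) = 5.3194
Cpl = (112.85 - 111.3)/(3*0.86788736) = 0.5953
Cpk = min(Cpu, Cpl) = 0.5953

0.5953


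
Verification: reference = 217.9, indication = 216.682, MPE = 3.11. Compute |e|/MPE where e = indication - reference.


e = indication - reference = 216.682 - 217.9 = -1.2180
|e| = 1.2180
ratio = |e| / MPE = 1.2180 / 3.11
ratio = 0.3916

0.3916


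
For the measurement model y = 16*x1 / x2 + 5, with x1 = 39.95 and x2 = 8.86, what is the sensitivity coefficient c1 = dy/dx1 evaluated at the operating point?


y = 16*x1 / x2 + 5
dy/dx1 = 16/x2
Evaluate at x2 = 8.86: c1 = 16 / 8.86
c1 = 1.8059

1.8059


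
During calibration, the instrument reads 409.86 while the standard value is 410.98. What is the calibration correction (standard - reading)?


Correction = standard - reading
= 410.98 - 409.86
= 1.1200

1.1200


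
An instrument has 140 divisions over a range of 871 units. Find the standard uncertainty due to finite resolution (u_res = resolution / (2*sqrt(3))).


resolution = range / divisions
resolution = 871 / 140 = 6.2214286
u_res = resolution / (2*sqrt(3))
u_res = 6.2214286 / 3.4641016
u_res = 1.7960

1.7960


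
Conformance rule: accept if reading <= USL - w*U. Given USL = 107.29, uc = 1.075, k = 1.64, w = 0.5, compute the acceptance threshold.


U = k * uc = 1.64 * 1.075 = 1.763
guard band g = w * U = 0.5 * 1.763 = 0.8815
AL = USL - g = 107.29 - 0.8815
AL = 106.4085

106.4085


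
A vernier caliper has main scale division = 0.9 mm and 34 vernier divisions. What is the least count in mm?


LC = MSD / n_div
= 0.9 / 34
= 0.0265

0.0265


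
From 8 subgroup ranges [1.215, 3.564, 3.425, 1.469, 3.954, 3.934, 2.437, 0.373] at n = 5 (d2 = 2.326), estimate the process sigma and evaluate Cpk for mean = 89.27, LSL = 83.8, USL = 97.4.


R_bar = (1.215 + 3.564 + 3.425 + 1.469 + 3.954 + 3.934 + 2.437 + 0.373) / 8 = 2.546375
sigma = R_bar / d2 = 2.546375 / 2.326 = 1.0947442
Cp = (USL - LSL)/(6*sigma) = (97.4 - 83.8)/(6*1.0947442) = 2.0705
Cpu = (97.4 - 89.27)/(3*1.0947442) = 2.4755
Cpl = (89.27 - 83.8)/(3*1.0947442) = 1.6655
Cpk = min(Cpu, Cpl) = 1.6655

1.6655


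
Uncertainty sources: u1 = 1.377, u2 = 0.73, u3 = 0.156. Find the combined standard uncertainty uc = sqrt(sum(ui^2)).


uc = sqrt(1.377^2 + 0.73^2 + 0.156^2)
uc = sqrt(2.453365)
uc = 1.5663

1.5663


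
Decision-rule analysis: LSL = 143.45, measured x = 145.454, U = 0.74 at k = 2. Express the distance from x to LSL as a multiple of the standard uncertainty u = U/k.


u = U / k = 0.74 / 2 = 0.37
margin = |LSL - x| = |143.45 - 145.454| = 2.004
z = margin / u = 2.004 / 0.37
z = 5.4162

5.4162


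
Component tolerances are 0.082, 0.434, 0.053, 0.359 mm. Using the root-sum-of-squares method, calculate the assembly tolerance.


RSS = sqrt(0.082^2 + 0.434^2 + 0.053^2 + 0.359^2)
= sqrt(0.32677)
= 0.5716

0.5716


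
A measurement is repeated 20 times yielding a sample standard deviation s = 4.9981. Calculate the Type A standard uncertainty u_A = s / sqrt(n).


u_A = s / sqrt(n)
u_A = 4.9981 / sqrt(20)
u_A = 4.9981 / 4.472136
u_A = 1.1176

1.1176


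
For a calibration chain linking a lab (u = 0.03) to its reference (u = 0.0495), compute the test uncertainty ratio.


TUR = u_lab / u_ref
= 0.03 / 0.0495
= 0.6061

0.6061


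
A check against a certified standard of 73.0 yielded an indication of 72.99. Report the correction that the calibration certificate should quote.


Correction = standard - reading
= 73.0 - 72.99
= 0.0100

0.0100


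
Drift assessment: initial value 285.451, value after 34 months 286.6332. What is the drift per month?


rate = (v2 - v1) / months
= (286.6332 - 285.451) / 34
= 1.1822 / 34
= 0.0348

0.0348


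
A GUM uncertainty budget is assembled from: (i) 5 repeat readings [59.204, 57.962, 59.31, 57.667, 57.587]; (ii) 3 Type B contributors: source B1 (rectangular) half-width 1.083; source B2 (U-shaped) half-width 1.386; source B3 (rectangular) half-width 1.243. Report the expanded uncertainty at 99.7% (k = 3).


mean = (59.204 + 57.962 + 59.31 + 57.667 + 57.587) / 5 = 58.346
s = sqrt(sum((x - mean)^2)/(n-1)) = 0.84410278
u_A = s / sqrt(n) = 0.84410278 / sqrt(5) = 0.37749424
u_B1 = 1.083 / sqrt(3) = 0.62527034
u_B2 = 1.386 / sqrt(2) = 0.98005
u_B3 = 1.243 / sqrt(3) = 0.71764638
uc = sqrt(0.37749424^2 + 0.62527034^2 + 0.98005^2 + 0.71764638^2) = 1.4173846
U = k * uc = 3 * 1.4173846
U = 4.2522

4.2522


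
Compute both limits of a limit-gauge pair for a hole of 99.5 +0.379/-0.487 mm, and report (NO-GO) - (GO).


GO = nominal - lower_tol (smallest hole = maximum material condition)
GO = 99.5 - 0.487 = 99.013
NO-GO = nominal + upper_tol (largest hole = least material condition)
NO-GO = 99.5 + 0.379 = 99.879
spread = NO-GO - GO = 99.879 - 99.013 = 0.8660

0.8660


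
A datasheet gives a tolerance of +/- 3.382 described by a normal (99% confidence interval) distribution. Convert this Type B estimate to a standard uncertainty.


u_B = half_width / 2.576
u_B = 3.382 / 2.576
u_B = 1.3129

1.3129


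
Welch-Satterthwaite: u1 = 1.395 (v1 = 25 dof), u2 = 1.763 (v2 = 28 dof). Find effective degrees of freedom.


uc = sqrt(u1^2 + u2^2) = sqrt(1.395^2 + 1.763^2) = 2.2481535
v_eff = uc^4 / (u1^4/v1 + u2^4/v2)
= 2.2481535^4 / (1.395^4/25 + 1.763^4/28)
= 25.544879 / 0.49650605
v_eff = 51.4493

51.4493


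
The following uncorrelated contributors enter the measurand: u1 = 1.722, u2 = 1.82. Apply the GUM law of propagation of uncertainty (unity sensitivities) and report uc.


uc = sqrt(1.722^2 + 1.82^2)
uc = sqrt(6.277684)
uc = 2.5055

2.5055


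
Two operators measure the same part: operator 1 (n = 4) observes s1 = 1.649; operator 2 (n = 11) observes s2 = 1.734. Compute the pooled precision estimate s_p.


s_p = sqrt(((n1-1)*s1^2 + (n2-1)*s2^2) / (n1+n2-2))
numerator = (4-1)*1.649^2 + (11-1)*1.734^2 = 8.157603 + 30.06756 = 38.225163
denominator = 4 + 11 - 2 = 13
s_p^2 = 38.225163 / 13 = 2.9403972
s_p = sqrt(2.9403972) = 1.7148

1.7148


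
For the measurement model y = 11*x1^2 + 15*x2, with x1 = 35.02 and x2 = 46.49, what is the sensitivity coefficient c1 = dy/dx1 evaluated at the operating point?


y = 11*x1^2 + 15*x2
dy/dx1 = 2*11*x1
Evaluate at x1 = 35.02: c1 = 22 * 35.02
c1 = 770.4400

770.4400


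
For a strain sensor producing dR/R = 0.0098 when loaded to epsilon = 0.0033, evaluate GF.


GF = (dR/R) / epsilon
= 0.0098 / 0.0033
= 2.9697

2.9697


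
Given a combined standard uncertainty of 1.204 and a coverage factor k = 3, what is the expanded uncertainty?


U = k * uc
U = 3 * 1.204
U = 3.6120

3.6120


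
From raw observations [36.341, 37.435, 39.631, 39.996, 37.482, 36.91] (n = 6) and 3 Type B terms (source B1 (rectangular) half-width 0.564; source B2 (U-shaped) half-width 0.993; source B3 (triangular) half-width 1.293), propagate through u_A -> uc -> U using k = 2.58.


mean = (36.341 + 37.435 + 39.631 + 39.996 + 37.482 + 36.91) / 6 = 37.96583333
s = sqrt(sum((x - mean)^2)/(n-1)) = 1.4943295
u_A = s / sqrt(n) = 1.4943295 / sqrt(6) = 0.61005746
u_B1 = 0.564 / sqrt(3) = 0.32562555
u_B2 = 0.993 / sqrt(2) = 0.70215703
u_B3 = 1.293 / sqrt(6) = 0.52786504
uc = sqrt(0.61005746^2 + 0.32562555^2 + 0.70215703^2 + 0.52786504^2) = 1.117975
U = k * uc = 2.58 * 1.117975
U = 2.8844

2.8844


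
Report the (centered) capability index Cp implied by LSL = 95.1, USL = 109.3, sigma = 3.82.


Cp = (USL - LSL) / (6 * sigma)
= (109.3 - 95.1) / (6 * 3.82)
= 14.2000 / 22.9200
= 0.6195

0.6195


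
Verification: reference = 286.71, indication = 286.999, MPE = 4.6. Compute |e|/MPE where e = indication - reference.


e = indication - reference = 286.999 - 286.71 = 0.2890
|e| = 0.2890
ratio = |e| / MPE = 0.2890 / 4.6
ratio = 0.0628

0.0628


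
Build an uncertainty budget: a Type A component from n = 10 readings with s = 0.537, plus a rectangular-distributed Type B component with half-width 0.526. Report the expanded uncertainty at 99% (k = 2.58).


u_A = s / sqrt(n) = 0.537 / sqrt(10) = 0.16981431
u_B = half_width / sqrt(3) = 0.526 / sqrt(3) = 0.30368624
uc = sqrt(u_A^2 + u_B^2) = sqrt(0.16981431^2 + 0.30368624^2) = 0.34793998
U = k * uc = 2.58 * 0.34793998
U = 0.8977

0.8977


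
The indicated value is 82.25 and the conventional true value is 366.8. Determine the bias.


Systematic error = measured - true
= 82.25 - 366.8
= -284.5500

-284.5500


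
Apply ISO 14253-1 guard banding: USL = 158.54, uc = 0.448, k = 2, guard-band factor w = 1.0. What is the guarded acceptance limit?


U = k * uc = 2 * 0.448 = 0.896
guard band g = w * U = 1.0 * 0.896 = 0.896
AL = USL - g = 158.54 - 0.896
AL = 157.6440

157.6440


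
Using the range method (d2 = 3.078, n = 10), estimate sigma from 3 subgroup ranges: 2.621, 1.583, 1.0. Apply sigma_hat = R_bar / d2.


R_bar = (2.621 + 1.583 + 1.0) / 3
R_bar = 5.204 / 3 = 1.7346667
sigma_hat = R_bar / d2 = 1.7346667 / 3.078 = 0.5636

0.5636


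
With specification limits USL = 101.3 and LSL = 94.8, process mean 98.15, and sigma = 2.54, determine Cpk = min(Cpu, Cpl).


Cpu = (USL - mean) / (3*sigma) = (101.3 - 98.15) / (3*2.54) = 0.4134
Cpl = (mean - LSL) / (3*sigma) = (98.15 - 94.8) / (3*2.54) = 0.4396
Cpk = min(Cpu, Cpl) = 0.4134

0.4134


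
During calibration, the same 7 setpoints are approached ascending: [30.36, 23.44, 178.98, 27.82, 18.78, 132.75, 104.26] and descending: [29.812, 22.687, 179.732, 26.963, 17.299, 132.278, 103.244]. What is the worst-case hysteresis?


|30.36 - 29.812| = 0.5480
|23.44 - 22.687| = 0.7530
|178.98 - 179.732| = 0.7520
|27.82 - 26.963| = 0.8570
|18.78 - 17.299| = 1.4810
|132.75 - 132.278| = 0.4720
|104.26 - 103.244| = 1.0160
hysteresis = max(diffs) = 1.4810

1.4810


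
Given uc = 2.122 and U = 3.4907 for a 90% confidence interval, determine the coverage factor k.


k = U / uc
k = 3.4907 / 2.122
k = 1.645

1.645


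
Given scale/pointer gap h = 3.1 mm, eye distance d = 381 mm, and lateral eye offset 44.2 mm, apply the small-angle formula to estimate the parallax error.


error = h * offset / d
= 3.1 * 44.2 / 381
= 0.3596

0.3596


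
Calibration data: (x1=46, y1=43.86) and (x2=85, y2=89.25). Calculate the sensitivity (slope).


slope = (y2 - y1) / (x2 - x1)
= (89.25 - 43.86) / (85 - 46)
= 45.3900 / 39
= 1.1638

1.1638


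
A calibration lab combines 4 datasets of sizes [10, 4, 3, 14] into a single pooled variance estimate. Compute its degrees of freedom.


nu = sum_i (n_i - 1)
nu = ((10 - 1) + (4 - 1) + (3 - 1) + (14 - 1))
nu = 9 + 3 + 2 + 13
nu = 27

27


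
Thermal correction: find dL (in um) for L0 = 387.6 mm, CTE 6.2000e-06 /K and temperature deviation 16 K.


dL = L * alpha * dT
= 387.6 * 6.2000e-06 * 16
= 0.0384499 mm
dL_um = 0.0384499 * 1000 = 38.4499 um

38.4499


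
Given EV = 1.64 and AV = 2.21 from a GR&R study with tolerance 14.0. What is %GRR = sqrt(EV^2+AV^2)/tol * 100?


GRR = sqrt(EV^2 + AV^2) = sqrt(1.64^2 + 2.21^2) = 2.7520356
%GRR = GRR / tol * 100 = 2.7520356 / 14.0 * 100
%GRR = 19.6574

19.6574


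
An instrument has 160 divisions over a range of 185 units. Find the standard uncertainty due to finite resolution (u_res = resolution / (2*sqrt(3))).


resolution = range / divisions
resolution = 185 / 160 = 1.15625
u_res = resolution / (2*sqrt(3))
u_res = 1.15625 / 3.4641016
u_res = 0.3338

0.3338


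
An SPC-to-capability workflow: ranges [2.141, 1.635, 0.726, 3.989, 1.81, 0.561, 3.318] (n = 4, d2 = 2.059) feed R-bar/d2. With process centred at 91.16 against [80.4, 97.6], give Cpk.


R_bar = (2.141 + 1.635 + 0.726 + 3.989 + 1.81 + 0.561 + 3.318) / 7 = 2.0257143
sigma = R_bar / d2 = 2.0257143 / 2.059 = 0.98383405
Cp = (USL - LSL)/(6*sigma) = (97.6 - 80.4)/(6*0.98383405) = 2.9138
Cpu = (97.6 - 91.16)/(3*0.98383405) = 2.1819
Cpl = (91.16 - 80.4)/(3*0.98383405) = 3.6456
Cpk = min(Cpu, Cpl) = 2.1819

2.1819


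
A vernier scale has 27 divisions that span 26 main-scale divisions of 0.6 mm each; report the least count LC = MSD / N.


LC = MSD / n_div
= 0.6 / 27
= 0.0222

0.0222


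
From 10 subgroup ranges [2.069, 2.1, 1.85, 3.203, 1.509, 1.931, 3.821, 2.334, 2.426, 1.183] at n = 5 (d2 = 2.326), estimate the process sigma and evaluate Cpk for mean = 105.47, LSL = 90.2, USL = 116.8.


R_bar = (2.069 + 2.1 + 1.85 + 3.203 + 1.509 + 1.931 + 3.821 + 2.334 + 2.426 + 1.183) / 10 = 2.2426
sigma = R_bar / d2 = 2.2426 / 2.326 = 0.96414445
Cp = (USL - LSL)/(6*sigma) = (116.8 - 90.2)/(6*0.96414445) = 4.5982
Cpu = (116.8 - 105.47)/(3*0.96414445) = 3.9171
Cpl = (105.47 - 90.2)/(3*0.96414445) = 5.2793
Cpk = min(Cpu, Cpl) = 3.9171

3.9171


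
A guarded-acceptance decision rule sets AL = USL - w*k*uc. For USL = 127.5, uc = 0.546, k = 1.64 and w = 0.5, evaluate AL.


U = k * uc = 1.64 * 0.546 = 0.89544
guard band g = w * U = 0.5 * 0.89544 = 0.44772
AL = USL - g = 127.5 - 0.44772
AL = 127.0523

127.0523


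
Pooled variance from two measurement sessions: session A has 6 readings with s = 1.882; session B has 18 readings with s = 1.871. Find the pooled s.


s_p = sqrt(((n1-1)*s1^2 + (n2-1)*s2^2) / (n1+n2-2))
numerator = (6-1)*1.882^2 + (18-1)*1.871^2 = 17.70962 + 59.510897 = 77.220517
denominator = 6 + 18 - 2 = 22
s_p^2 = 77.220517 / 22 = 3.5100235
s_p = sqrt(3.5100235) = 1.8735

1.8735


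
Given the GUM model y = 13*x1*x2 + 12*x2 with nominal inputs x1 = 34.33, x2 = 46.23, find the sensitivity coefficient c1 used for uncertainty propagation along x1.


y = 13*x1*x2 + 12*x2
dy/dx1 = 13*x2
Evaluate at x2 = 46.23: c1 = 13 * 46.23
c1 = 600.9900

600.9900


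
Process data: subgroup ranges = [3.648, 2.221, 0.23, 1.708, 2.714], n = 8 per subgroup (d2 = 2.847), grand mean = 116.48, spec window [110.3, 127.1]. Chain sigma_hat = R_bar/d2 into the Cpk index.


R_bar = (3.648 + 2.221 + 0.23 + 1.708 + 2.714) / 5 = 2.1042
sigma = R_bar / d2 = 2.1042 / 2.847 = 0.73909378
Cp = (USL - LSL)/(6*sigma) = (127.1 - 110.3)/(6*0.73909378) = 3.7884
Cpu = (127.1 - 116.48)/(3*0.73909378) = 4.7896
Cpl = (116.48 - 110.3)/(3*0.73909378) = 2.7872
Cpk = min(Cpu, Cpl) = 2.7872

2.7872


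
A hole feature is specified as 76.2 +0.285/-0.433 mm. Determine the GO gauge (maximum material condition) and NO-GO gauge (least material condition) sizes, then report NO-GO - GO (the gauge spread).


GO = nominal - lower_tol (smallest hole = maximum material condition)
GO = 76.2 - 0.433 = 75.767
NO-GO = nominal + upper_tol (largest hole = least material condition)
NO-GO = 76.2 + 0.285 = 76.485
spread = NO-GO - GO = 76.485 - 75.767 = 0.7180

0.7180


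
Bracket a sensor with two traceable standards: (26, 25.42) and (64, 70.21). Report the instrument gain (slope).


slope = (y2 - y1) / (x2 - x1)
= (70.21 - 25.42) / (64 - 26)
= 44.7900 / 38
= 1.1787

1.1787


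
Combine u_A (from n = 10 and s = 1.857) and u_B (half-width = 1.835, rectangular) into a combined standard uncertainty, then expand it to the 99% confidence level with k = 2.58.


u_A = s / sqrt(n) = 1.857 / sqrt(10) = 0.58723496
u_B = half_width / sqrt(3) = 1.835 / sqrt(3) = 1.0594377
uc = sqrt(u_A^2 + u_B^2) = sqrt(0.58723496^2 + 1.0594377^2) = 1.2113022
U = k * uc = 2.58 * 1.2113022
U = 3.1252

3.1252


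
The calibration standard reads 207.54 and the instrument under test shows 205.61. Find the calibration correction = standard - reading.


Correction = standard - reading
= 207.54 - 205.61
= 1.9300

1.9300


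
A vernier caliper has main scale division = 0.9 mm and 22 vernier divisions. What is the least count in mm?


LC = MSD / n_div
= 0.9 / 22
= 0.0409

0.0409


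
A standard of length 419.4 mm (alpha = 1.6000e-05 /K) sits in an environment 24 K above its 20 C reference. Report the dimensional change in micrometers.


dL = L * alpha * dT
= 419.4 * 1.6000e-05 * 24
= 0.1610496 mm
dL_um = 0.1610496 * 1000 = 161.0496 um

161.0496


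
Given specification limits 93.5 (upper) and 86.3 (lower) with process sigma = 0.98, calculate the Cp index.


Cp = (USL - LSL) / (6 * sigma)
= (93.5 - 86.3) / (6 * 0.98)
= 7.2000 / 5.8800
= 1.2245

1.2245


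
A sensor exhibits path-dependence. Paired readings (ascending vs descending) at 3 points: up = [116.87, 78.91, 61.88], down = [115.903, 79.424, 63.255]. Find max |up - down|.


|116.87 - 115.903| = 0.9670
|78.91 - 79.424| = 0.5140
|61.88 - 63.255| = 1.3750
hysteresis = max(diffs) = 1.3750

1.3750


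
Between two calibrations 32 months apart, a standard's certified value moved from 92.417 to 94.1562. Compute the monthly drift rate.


rate = (v2 - v1) / months
= (94.1562 - 92.417) / 32
= 1.7392 / 32
= 0.0543

0.0543


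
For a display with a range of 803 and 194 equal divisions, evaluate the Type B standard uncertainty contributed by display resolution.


resolution = range / divisions
resolution = 803 / 194 = 4.1391753
u_res = resolution / (2*sqrt(3))
u_res = 4.1391753 / 3.4641016
u_res = 1.1949

1.1949


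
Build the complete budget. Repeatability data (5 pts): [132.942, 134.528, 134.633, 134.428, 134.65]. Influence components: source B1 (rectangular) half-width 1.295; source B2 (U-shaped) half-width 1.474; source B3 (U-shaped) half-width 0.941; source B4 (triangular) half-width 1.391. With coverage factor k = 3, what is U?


mean = (132.942 + 134.528 + 134.633 + 134.428 + 134.65) / 5 = 134.2362
s = sqrt(sum((x - mean)^2)/(n-1)) = 0.72896653
u_A = s / sqrt(n) = 0.72896653 / sqrt(5) = 0.32600374
u_B1 = 1.295 / sqrt(3) = 0.7476686
u_B2 = 1.474 / sqrt(2) = 1.0422754
u_B3 = 0.941 / sqrt(2) = 0.66538748
u_B4 = 1.391 / sqrt(6) = 0.56787337
uc = sqrt(0.32600374^2 + 0.7476686^2 + 1.0422754^2 + 0.66538748^2 + 0.56787337^2) = 1.5864569
U = k * uc = 3 * 1.5864569
U = 4.7594

4.7594


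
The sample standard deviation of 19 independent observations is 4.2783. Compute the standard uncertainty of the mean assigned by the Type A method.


u_A = s / sqrt(n)
u_A = 4.2783 / sqrt(19)
u_A = 4.2783 / 4.3588989
u_A = 0.9815

0.9815


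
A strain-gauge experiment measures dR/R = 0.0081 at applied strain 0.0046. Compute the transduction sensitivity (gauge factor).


GF = (dR/R) / epsilon
= 0.0081 / 0.0046
= 1.7609

1.7609


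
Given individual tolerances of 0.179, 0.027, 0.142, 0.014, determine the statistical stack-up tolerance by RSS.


RSS = sqrt(0.179^2 + 0.027^2 + 0.142^2 + 0.014^2)
= sqrt(0.05313)
= 0.2305

0.2305


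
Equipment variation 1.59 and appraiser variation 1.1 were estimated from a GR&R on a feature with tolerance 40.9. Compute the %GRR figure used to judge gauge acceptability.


GRR = sqrt(EV^2 + AV^2) = sqrt(1.59^2 + 1.1^2) = 1.9334167
%GRR = GRR / tol * 100 = 1.9334167 / 40.9 * 100
%GRR = 4.7272

4.7272


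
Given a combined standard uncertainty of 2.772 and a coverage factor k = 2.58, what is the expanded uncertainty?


U = k * uc
U = 2.58 * 2.772
U = 7.1518

7.1518


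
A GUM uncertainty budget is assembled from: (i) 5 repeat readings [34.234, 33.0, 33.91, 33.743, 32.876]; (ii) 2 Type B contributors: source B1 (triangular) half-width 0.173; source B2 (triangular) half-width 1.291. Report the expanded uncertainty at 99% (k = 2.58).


mean = (34.234 + 33.0 + 33.91 + 33.743 + 32.876) / 5 = 33.5526
s = sqrt(sum((x - mean)^2)/(n-1)) = 0.5897981
u_A = s / sqrt(n) = 0.5897981 / sqrt(5) = 0.26376573
u_B1 = 0.173 / sqrt(6) = 0.070626954
u_B2 = 1.291 / sqrt(6) = 0.52704854
uc = sqrt(0.26376573^2 + 0.070626954^2 + 0.52704854^2) = 0.59358293
U = k * uc = 2.58 * 0.59358293
U = 1.5314

1.5314


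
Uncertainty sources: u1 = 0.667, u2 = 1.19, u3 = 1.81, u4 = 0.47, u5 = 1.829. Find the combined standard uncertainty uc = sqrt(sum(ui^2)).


uc = sqrt(0.667^2 + 1.19^2 + 1.81^2 + 0.47^2 + 1.829^2)
uc = sqrt(8.70323)
uc = 2.9501

2.9501


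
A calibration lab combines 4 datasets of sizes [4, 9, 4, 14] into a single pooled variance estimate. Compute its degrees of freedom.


nu = sum_i (n_i - 1)
nu = ((4 - 1) + (9 - 1) + (4 - 1) + (14 - 1))
nu = 3 + 8 + 3 + 13
nu = 27

27


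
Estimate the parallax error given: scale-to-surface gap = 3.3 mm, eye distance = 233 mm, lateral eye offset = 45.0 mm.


error = h * offset / d
= 3.3 * 45.0 / 233
= 0.6373

0.6373


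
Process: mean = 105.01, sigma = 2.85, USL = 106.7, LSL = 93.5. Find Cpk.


Cpu = (USL - mean) / (3*sigma) = (106.7 - 105.01) / (3*2.85) = 0.1977
Cpl = (mean - LSL) / (3*sigma) = (105.01 - 93.5) / (3*2.85) = 1.3462
Cpk = min(Cpu, Cpl) = 0.1977

0.1977


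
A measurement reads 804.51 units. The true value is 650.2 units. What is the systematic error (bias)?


Systematic error = measured - true
= 804.51 - 650.2
= 154.3100

154.3100


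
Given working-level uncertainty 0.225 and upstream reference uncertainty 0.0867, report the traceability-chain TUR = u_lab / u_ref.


TUR = u_lab / u_ref
= 0.225 / 0.0867
= 2.5952

2.5952


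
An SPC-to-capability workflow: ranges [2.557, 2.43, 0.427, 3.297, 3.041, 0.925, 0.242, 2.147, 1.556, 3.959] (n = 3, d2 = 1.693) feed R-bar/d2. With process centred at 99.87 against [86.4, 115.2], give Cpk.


R_bar = (2.557 + 2.43 + 0.427 + 3.297 + 3.041 + 0.925 + 0.242 + 2.147 + 1.556 + 3.959) / 10 = 2.0581
sigma = R_bar / d2 = 2.0581 / 1.693 = 1.2156527
Cp = (USL - LSL)/(6*sigma) = (115.2 - 86.4)/(6*1.2156527) = 3.9485
Cpu = (115.2 - 99.87)/(3*1.2156527) = 4.2035
Cpl = (99.87 - 86.4)/(3*1.2156527) = 3.6935
Cpk = min(Cpu, Cpl) = 3.6935

3.6935


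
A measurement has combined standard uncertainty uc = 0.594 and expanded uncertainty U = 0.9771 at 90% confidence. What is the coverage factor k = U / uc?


k = U / uc
k = 0.9771 / 0.594
k = 1.645

1.645


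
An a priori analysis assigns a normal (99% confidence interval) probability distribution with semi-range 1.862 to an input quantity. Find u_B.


u_B = half_width / 2.576
u_B = 1.862 / 2.576
u_B = 0.7228

0.7228


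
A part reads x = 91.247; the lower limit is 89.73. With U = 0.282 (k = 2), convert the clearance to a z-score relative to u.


u = U / k = 0.282 / 2 = 0.141
margin = |LSL - x| = |89.73 - 91.247| = 1.517
z = margin / u = 1.517 / 0.141
z = 10.7589

10.7589


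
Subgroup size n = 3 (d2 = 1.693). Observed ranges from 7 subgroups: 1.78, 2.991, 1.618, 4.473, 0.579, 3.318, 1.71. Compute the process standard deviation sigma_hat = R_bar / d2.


R_bar = (1.78 + 2.991 + 1.618 + 4.473 + 0.579 + 3.318 + 1.71) / 7
R_bar = 16.469 / 7 = 2.3527143
sigma_hat = R_bar / d2 = 2.3527143 / 1.693 = 1.3897

1.3897


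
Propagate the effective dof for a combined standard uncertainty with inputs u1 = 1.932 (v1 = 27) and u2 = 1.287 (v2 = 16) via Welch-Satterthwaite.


uc = sqrt(u1^2 + u2^2) = sqrt(1.932^2 + 1.287^2) = 2.3214205
v_eff = uc^4 / (u1^4/v1 + u2^4/v2)
= 2.3214205^4 / (1.932^4/27 + 1.287^4/16)
= 29.041247 / 0.68749024
v_eff = 42.2424

42.2424


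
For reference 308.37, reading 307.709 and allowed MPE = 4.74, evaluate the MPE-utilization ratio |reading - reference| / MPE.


e = indication - reference = 307.709 - 308.37 = -0.6610
|e| = 0.6610
ratio = |e| / MPE = 0.6610 / 4.74
ratio = 0.1395

0.1395


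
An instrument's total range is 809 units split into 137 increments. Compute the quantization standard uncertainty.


resolution = range / divisions
resolution = 809 / 137 = 5.9051095
u_res = resolution / (2*sqrt(3))
u_res = 5.9051095 / 3.4641016
u_res = 1.7047

1.7047


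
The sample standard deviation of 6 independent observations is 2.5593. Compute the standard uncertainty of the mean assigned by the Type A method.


u_A = s / sqrt(n)
u_A = 2.5593 / sqrt(6)
u_A = 2.5593 / 2.4494897
u_A = 1.0448

1.0448


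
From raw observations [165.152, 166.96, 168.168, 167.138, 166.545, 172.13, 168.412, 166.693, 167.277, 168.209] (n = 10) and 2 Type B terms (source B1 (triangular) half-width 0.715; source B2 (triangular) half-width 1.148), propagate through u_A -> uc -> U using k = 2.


mean = (165.152 + 166.96 + 168.168 + 167.138 + 166.545 + 172.13 + 168.412 + 166.693 + 167.277 + 168.209) / 10 = 167.6684
s = sqrt(sum((x - mean)^2)/(n-1)) = 1.8403718
u_A = s / sqrt(n) = 1.8403718 / sqrt(10) = 0.58197666
u_B1 = 0.715 / sqrt(6) = 0.29189753
u_B2 = 1.148 / sqrt(6) = 0.46866904
uc = sqrt(0.58197666^2 + 0.29189753^2 + 0.46866904^2) = 0.80221672
U = k * uc = 2 * 0.80221672
U = 1.6044

1.6044


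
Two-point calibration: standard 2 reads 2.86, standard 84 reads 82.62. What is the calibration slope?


slope = (y2 - y1) / (x2 - x1)
= (82.62 - 2.86) / (84 - 2)
= 79.7600 / 82
= 0.9727

0.9727


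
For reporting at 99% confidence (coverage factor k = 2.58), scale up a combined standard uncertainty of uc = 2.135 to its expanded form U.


U = k * uc
U = 2.58 * 2.135
U = 5.5083

5.5083


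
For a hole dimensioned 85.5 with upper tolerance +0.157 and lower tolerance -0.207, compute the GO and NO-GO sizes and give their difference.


GO = nominal - lower_tol (smallest hole = maximum material condition)
GO = 85.5 - 0.207 = 85.293
NO-GO = nominal + upper_tol (largest hole = least material condition)
NO-GO = 85.5 + 0.157 = 85.657
spread = NO-GO - GO = 85.657 - 85.293 = 0.3640

0.3640


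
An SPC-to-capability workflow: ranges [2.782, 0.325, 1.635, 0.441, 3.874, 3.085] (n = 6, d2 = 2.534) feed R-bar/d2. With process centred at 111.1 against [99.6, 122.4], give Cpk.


R_bar = (2.782 + 0.325 + 1.635 + 0.441 + 3.874 + 3.085) / 6 = 2.0236667
sigma = R_bar / d2 = 2.0236667 / 2.534 = 0.79860564
Cp = (USL - LSL)/(6*sigma) = (122.4 - 99.6)/(6*0.79860564) = 4.7583
Cpu = (122.4 - 111.1)/(3*0.79860564) = 4.7166
Cpl = (111.1 - 99.6)/(3*0.79860564) = 4.8000
Cpk = min(Cpu, Cpl) = 4.7166

4.7166


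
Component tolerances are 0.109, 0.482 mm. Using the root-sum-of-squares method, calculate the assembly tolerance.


RSS = sqrt(0.109^2 + 0.482^2)
= sqrt(0.244205)
= 0.4942

0.4942


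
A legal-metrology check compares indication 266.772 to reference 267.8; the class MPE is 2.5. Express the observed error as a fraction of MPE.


e = indication - reference = 266.772 - 267.8 = -1.0280
|e| = 1.0280
ratio = |e| / MPE = 1.0280 / 2.5
ratio = 0.4112

0.4112


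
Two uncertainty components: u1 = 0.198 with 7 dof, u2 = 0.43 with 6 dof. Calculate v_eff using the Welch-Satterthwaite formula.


uc = sqrt(u1^2 + u2^2) = sqrt(0.198^2 + 0.43^2) = 0.47339624
v_eff = uc^4 / (u1^4/v1 + u2^4/v2)
= 0.47339624^4 / (0.198^4/7 + 0.43^4/6)
= 0.050222603 / 0.0059175665
v_eff = 8.4870

8.4870


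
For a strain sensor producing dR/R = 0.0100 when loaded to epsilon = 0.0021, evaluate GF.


GF = (dR/R) / epsilon
= 0.0100 / 0.0021
= 4.7619

4.7619


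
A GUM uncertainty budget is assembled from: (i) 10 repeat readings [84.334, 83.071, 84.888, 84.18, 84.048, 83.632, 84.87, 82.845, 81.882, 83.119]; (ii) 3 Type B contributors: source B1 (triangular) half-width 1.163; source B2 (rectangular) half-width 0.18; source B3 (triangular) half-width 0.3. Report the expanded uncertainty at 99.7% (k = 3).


mean = (84.334 + 83.071 + 84.888 + 84.18 + 84.048 + 83.632 + 84.87 + 82.845 + 81.882 + 83.119) / 10 = 83.6869
s = sqrt(sum((x - mean)^2)/(n-1)) = 0.96066892
u_A = s / sqrt(n) = 0.96066892 / sqrt(10) = 0.30379019
u_B1 = 1.163 / sqrt(6) = 0.47479276
u_B2 = 0.18 / sqrt(3) = 0.10392305
u_B3 = 0.3 / sqrt(6) = 0.12247449
uc = sqrt(0.30379019^2 + 0.47479276^2 + 0.10392305^2 + 0.12247449^2) = 0.58610293
U = k * uc = 3 * 0.58610293
U = 1.7583

1.7583
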